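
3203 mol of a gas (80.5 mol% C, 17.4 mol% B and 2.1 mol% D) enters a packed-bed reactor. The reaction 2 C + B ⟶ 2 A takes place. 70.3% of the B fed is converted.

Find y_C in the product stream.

0.638

B reacted = 0.703 × 557.3 = 391.8 mol; ν_B = −1, so ξ = 391.8/1 = 391.8 mol.
Outlet amounts (n = n₀ + ν ξ):
  C: 2578 − 2(391.8) = 1795
  B: 557.3 − 1(391.8) = 165.5
  A: 0 + 2(391.8) = 783.6
  D: 67.26 (inert)
Total out = 2811 mol; y_C = 1795 / 2811 = 0.6385.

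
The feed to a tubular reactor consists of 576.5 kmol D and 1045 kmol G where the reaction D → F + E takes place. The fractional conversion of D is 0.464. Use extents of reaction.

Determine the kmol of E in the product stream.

D reacted = 0.464 × 576.5 = 267.5 kmol; ν_D = −1, so ξ = 267.5/1 = 267.5 kmol.
Outlet amounts (n = n₀ + ν ξ):
  D: 576.5 − 1(267.5) = 309
  F: 0 + 1(267.5) = 267.5
  E: 0 + 1(267.5) = 267.5
  G: 1045 (inert)

267 kmol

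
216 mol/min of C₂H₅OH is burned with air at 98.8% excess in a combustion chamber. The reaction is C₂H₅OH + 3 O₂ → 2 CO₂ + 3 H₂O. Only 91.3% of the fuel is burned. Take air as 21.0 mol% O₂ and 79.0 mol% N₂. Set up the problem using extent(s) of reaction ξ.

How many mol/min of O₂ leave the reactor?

Stoichiometric O₂ = 3 × 216 = 648 mol/min; O₂ fed = 648 × 1.988 = 1288 mol/min.
N₂ fed = 1288 × 79/21 = 4846 mol/min.
Fuel reacted = 0.913 × 216 → ξ = 197.2 mol/min.
Outlet (n = n₀ + ν ξ):
  C₂H₅OH: 216 − 1(197.2) = 18.79
  O₂: 1288 − 3(197.2) = 696.6
  N₂: 4846 (inert)
  CO₂: 0 + 2(197.2) = 394.4
  H₂O: 0 + 3(197.2) = 591.6

697 mol/min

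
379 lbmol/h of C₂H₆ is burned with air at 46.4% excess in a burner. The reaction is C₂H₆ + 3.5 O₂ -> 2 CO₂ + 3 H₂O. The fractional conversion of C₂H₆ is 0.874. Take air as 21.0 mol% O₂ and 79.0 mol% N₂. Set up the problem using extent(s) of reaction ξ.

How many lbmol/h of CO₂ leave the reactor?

Stoichiometric O₂ = 3.5 × 379 = 1326 lbmol/h; O₂ fed = 1326 × 1.464 = 1942 lbmol/h.
N₂ fed = 1942 × 79/21 = 7306 lbmol/h.
Fuel reacted = 0.874 × 379 → ξ = 331.2 lbmol/h.
Outlet (n = n₀ + ν ξ):
  C₂H₆: 379 − 1(331.2) = 47.75
  O₂: 1942 − 3.5(331.2) = 782.6
  N₂: 7306 (inert)
  CO₂: 0 + 2(331.2) = 662.5
  H₂O: 0 + 3(331.2) = 993.7

662 lbmol/h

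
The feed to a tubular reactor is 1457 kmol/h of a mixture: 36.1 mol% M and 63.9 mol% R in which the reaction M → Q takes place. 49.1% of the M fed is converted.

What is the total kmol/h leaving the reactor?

M reacted = 0.491 × 526 = 258.3 kmol/h; ν_M = −1, so ξ = 258.3/1 = 258.3 kmol/h.
Outlet amounts (n = n₀ + ν ξ):
  M: 526 − 1(258.3) = 267.7
  Q: 0 + 1(258.3) = 258.3
  R: 931 (inert)
Total out = 267.7 + 258.3 + 931 = 1457 kmol/h.

1460 kmol/h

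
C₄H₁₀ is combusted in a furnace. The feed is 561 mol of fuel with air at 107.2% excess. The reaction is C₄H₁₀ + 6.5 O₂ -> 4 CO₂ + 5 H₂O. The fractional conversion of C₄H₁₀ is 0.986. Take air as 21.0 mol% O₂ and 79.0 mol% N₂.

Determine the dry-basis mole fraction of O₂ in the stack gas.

0.114

Stoichiometric O₂ = 6.5 × 561 = 3646 mol; O₂ fed = 3646 × 2.072 = 7556 mol.
N₂ fed = 7556 × 79/21 = 28420 mol.
Fuel reacted = 0.986 × 561 → ξ = 553.1 mol.
Outlet (n = n₀ + ν ξ):
  C₄H₁₀: 561 − 1(553.1) = 7.854
  O₂: 7556 − 6.5(553.1) = 3960
  N₂: 28420 (inert)
  CO₂: 0 + 4(553.1) = 2213
  H₂O: 0 + 5(553.1) = 2766
Dry total = 34600 mol; y_O₂ (dry) = 3960 / 34600 = 0.1144.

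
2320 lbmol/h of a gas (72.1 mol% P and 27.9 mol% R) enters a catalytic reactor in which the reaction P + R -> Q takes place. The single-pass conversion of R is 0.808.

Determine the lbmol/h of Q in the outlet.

R reacted = 0.808 × 647.3 = 523 lbmol/h; ν_R = −1, so ξ = 523/1 = 523 lbmol/h.
Outlet amounts (n = n₀ + ν ξ):
  P: 1673 − 1(523) = 1150
  R: 647.3 − 1(523) = 124.3
  Q: 0 + 1(523) = 523

523 lbmol/h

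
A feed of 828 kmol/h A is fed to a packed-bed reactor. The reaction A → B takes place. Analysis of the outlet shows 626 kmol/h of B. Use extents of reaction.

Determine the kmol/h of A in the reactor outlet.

202 kmol/h

For B: n = n₀ + 1ξ → 626 = 0 + 1ξ, giving ξ = 626 kmol/h.
Outlet amounts (n = n₀ + ν ξ):
  A: 828 − 1(626) = 202
  B: 0 + 1(626) = 626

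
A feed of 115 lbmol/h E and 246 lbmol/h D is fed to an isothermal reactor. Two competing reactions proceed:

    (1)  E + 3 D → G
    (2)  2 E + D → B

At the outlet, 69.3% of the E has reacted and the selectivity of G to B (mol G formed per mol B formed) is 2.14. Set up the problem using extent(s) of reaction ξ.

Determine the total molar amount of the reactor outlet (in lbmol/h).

199 lbmol/h

Conversion of E: E consumed = 0.693 × 115 = 79.69 lbmol/h = 1ξ₁ + 2ξ₂.
Selectivity: 1ξ₁ / (1ξ₂) = 2.14 → ξ₁ = 2.14 ξ₂.
Substitute: (1·2.14 + 2) ξ₂ = 79.69 → ξ₂ = 19.25 lbmol/h, ξ₁ = 41.19 lbmol/h.
Outlet amounts (n = n₀ + Σ ν·ξ):
  E: 115 − 1(41.19) − 2(19.25) = 35.31
  D: 246 − 3(41.19) − 1(19.25) = 103.2
  G: 0 + 1(41.19) = 41.19
  B: 0 + 1(19.25) = 19.25
Total out = 35.31 + 103.2 + 41.19 + 19.25 = 198.9 lbmol/h.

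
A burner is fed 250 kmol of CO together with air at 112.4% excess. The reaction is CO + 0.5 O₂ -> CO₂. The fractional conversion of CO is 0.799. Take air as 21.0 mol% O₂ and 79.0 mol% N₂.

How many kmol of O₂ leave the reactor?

Stoichiometric O₂ = 0.5 × 250 = 125 kmol; O₂ fed = 125 × 2.124 = 265.5 kmol.
N₂ fed = 265.5 × 79/21 = 998.8 kmol.
Fuel reacted = 0.799 × 250 → ξ = 199.8 kmol.
Outlet (n = n₀ + ν ξ):
  CO: 250 − 1(199.8) = 50.25
  O₂: 265.5 − 0.5(199.8) = 165.6
  N₂: 998.8 (inert)
  CO₂: 0 + 1(199.8) = 199.8

166 kmol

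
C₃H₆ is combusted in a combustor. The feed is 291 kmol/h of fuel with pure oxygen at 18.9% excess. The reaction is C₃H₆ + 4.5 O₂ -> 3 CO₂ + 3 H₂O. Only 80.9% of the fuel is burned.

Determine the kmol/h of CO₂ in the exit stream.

Stoichiometric O₂ = 4.5 × 291 = 1310 kmol/h; O₂ fed = 1310 × 1.189 = 1557 kmol/h.
Fuel reacted = 0.809 × 291 → ξ = 235.4 kmol/h.
Outlet (n = n₀ + ν ξ):
  C₃H₆: 291 − 1(235.4) = 55.58
  O₂: 1557 − 4.5(235.4) = 497.6
  CO₂: 0 + 3(235.4) = 706.3
  H₂O: 0 + 3(235.4) = 706.3

706 kmol/h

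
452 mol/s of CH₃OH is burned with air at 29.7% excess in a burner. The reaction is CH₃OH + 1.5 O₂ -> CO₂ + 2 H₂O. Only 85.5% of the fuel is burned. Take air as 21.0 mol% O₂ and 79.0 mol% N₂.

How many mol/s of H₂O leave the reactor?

Stoichiometric O₂ = 1.5 × 452 = 678 mol/s; O₂ fed = 678 × 1.297 = 879.4 mol/s.
N₂ fed = 879.4 × 79/21 = 3308 mol/s.
Fuel reacted = 0.855 × 452 → ξ = 386.5 mol/s.
Outlet (n = n₀ + ν ξ):
  CH₃OH: 452 − 1(386.5) = 65.54
  O₂: 879.4 − 1.5(386.5) = 299.7
  N₂: 3308 (inert)
  CO₂: 0 + 1(386.5) = 386.5
  H₂O: 0 + 2(386.5) = 772.9

773 mol/s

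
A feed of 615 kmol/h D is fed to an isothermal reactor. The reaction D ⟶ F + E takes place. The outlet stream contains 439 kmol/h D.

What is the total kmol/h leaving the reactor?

791 kmol/h

For D: n = n₀ − 1ξ → 439 = 615 − 1ξ, giving ξ = 176 kmol/h.
Outlet amounts (n = n₀ + ν ξ):
  D: 615 − 1(176) = 439
  F: 0 + 1(176) = 176
  E: 0 + 1(176) = 176
Total out = 439 + 176 + 176 = 791 kmol/h.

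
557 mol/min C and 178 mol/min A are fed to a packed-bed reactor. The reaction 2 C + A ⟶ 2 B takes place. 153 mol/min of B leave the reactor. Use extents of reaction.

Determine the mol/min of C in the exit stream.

404 mol/min

For B: n = n₀ + 2ξ → 153 = 0 + 2ξ, giving ξ = 76.5 mol/min.
Outlet amounts (n = n₀ + ν ξ):
  C: 557 − 2(76.5) = 404
  A: 178 − 1(76.5) = 101.5
  B: 0 + 2(76.5) = 153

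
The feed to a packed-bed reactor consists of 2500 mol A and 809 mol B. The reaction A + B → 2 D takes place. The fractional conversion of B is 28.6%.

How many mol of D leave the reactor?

463 mol

B reacted = 0.286 × 809 = 231.4 mol; ν_B = −1, so ξ = 231.4/1 = 231.4 mol.
Outlet amounts (n = n₀ + ν ξ):
  A: 2500 − 1(231.4) = 2269
  B: 809 − 1(231.4) = 577.6
  D: 0 + 2(231.4) = 462.7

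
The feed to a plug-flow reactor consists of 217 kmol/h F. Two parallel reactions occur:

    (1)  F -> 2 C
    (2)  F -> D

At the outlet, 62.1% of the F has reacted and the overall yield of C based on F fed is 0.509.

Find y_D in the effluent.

Yield of C: 2ξ₁ / 217 = 0.509 → ξ₁ = 55.23 kmol/h.
Conversion of F: 1ξ₁ + 1ξ₂ = 0.621 × 217 = 134.8 → ξ₂ = 79.53 kmol/h.
Outlet amounts (n = n₀ + Σ ν·ξ):
  F: 217 − 1(55.23) − 1(79.53) = 82.24
  C: 0 + 2(55.23) = 110.5
  D: 0 + 1(79.53) = 79.53
Total out = 272.2 kmol/h; y_D = 79.53 / 272.2 = 0.2921.

0.292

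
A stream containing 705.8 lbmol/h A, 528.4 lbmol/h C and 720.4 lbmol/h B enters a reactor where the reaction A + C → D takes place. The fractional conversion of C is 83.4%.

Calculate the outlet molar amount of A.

265 lbmol/h

C reacted = 0.834 × 528.4 = 440.7 lbmol/h; ν_C = −1, so ξ = 440.7/1 = 440.7 lbmol/h.
Outlet amounts (n = n₀ + ν ξ):
  A: 705.8 − 1(440.7) = 265.1
  C: 528.4 − 1(440.7) = 87.71
  D: 0 + 1(440.7) = 440.7
  B: 720.4 (inert)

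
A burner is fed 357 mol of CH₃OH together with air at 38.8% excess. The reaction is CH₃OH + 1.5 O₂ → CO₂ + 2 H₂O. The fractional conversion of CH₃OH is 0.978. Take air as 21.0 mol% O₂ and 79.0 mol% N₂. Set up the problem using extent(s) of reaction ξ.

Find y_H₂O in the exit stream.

0.172

Stoichiometric O₂ = 1.5 × 357 = 535.5 mol; O₂ fed = 535.5 × 1.388 = 743.3 mol.
N₂ fed = 743.3 × 79/21 = 2796 mol.
Fuel reacted = 0.978 × 357 → ξ = 349.1 mol.
Outlet (n = n₀ + ν ξ):
  CH₃OH: 357 − 1(349.1) = 7.854
  O₂: 743.3 − 1.5(349.1) = 219.6
  N₂: 2796 (inert)
  CO₂: 0 + 1(349.1) = 349.1
  H₂O: 0 + 2(349.1) = 698.3
Total out = 4071 mol; y_H₂O = 698.3 / 4071 = 0.1715.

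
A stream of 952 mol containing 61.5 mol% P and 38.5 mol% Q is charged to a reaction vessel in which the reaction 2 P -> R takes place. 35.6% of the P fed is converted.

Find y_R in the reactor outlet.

0.123

P reacted = 0.356 × 585.5 = 208.4 mol; ν_P = −2, so ξ = 208.4/2 = 104.2 mol.
Outlet amounts (n = n₀ + ν ξ):
  P: 585.5 − 2(104.2) = 377
  R: 0 + 1(104.2) = 104.2
  Q: 366.5 (inert)
Total out = 847.8 mol; y_R = 104.2 / 847.8 = 0.1229.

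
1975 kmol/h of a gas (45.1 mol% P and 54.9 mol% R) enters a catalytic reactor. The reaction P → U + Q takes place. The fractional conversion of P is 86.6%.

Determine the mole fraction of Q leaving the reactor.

0.281

P reacted = 0.866 × 890.7 = 771.4 kmol/h; ν_P = −1, so ξ = 771.4/1 = 771.4 kmol/h.
Outlet amounts (n = n₀ + ν ξ):
  P: 890.7 − 1(771.4) = 119.4
  U: 0 + 1(771.4) = 771.4
  Q: 0 + 1(771.4) = 771.4
  R: 1084 (inert)
Total out = 2746 kmol/h; y_Q = 771.4 / 2746 = 0.2809.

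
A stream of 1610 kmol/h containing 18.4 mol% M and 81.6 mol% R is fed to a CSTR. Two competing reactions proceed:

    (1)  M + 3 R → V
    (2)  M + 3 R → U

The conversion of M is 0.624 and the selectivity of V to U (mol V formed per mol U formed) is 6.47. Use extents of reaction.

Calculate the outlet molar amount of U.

Conversion of M: M consumed = 0.624 × 296.2 = 184.9 kmol/h = 1ξ₁ + 1ξ₂.
Selectivity: 1ξ₁ / (1ξ₂) = 6.47 → ξ₁ = 6.47 ξ₂.
Substitute: (1·6.47 + 1) ξ₂ = 184.9 → ξ₂ = 24.75 kmol/h, ξ₁ = 160.1 kmol/h.
Outlet amounts (n = n₀ + Σ ν·ξ):
  M: 296.2 − 1(160.1) − 1(24.75) = 111.4
  R: 1314 − 3(160.1) − 3(24.75) = 759.2
  V: 0 + 1(160.1) = 160.1
  U: 0 + 1(24.75) = 24.75

24.7 kmol/h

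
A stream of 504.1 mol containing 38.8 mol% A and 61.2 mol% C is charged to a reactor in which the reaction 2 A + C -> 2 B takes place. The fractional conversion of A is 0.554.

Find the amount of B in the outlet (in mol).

108 mol

A reacted = 0.554 × 195.6 = 108.4 mol; ν_A = −2, so ξ = 108.4/2 = 54.18 mol.
Outlet amounts (n = n₀ + ν ξ):
  A: 195.6 − 2(54.18) = 87.23
  C: 308.5 − 1(54.18) = 254.3
  B: 0 + 2(54.18) = 108.4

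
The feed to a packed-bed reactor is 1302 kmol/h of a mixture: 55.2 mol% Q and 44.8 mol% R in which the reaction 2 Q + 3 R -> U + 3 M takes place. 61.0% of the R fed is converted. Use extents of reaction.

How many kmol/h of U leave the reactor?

119 kmol/h

R reacted = 0.61 × 583.3 = 355.8 kmol/h; ν_R = −3, so ξ = 355.8/3 = 118.6 kmol/h.
Outlet amounts (n = n₀ + ν ξ):
  Q: 718.7 − 2(118.6) = 481.5
  R: 583.3 − 3(118.6) = 227.5
  U: 0 + 1(118.6) = 118.6
  M: 0 + 3(118.6) = 355.8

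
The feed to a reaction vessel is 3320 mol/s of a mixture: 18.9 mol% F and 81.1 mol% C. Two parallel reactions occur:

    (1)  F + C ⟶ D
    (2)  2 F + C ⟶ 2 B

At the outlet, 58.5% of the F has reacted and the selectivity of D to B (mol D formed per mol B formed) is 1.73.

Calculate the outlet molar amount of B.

Conversion of F: F consumed = 0.585 × 627.5 = 367.1 mol/s = 1ξ₁ + 2ξ₂.
Selectivity: 1ξ₁ / (2ξ₂) = 1.73 → ξ₁ = 3.46 ξ₂.
Substitute: (1·3.46 + 2) ξ₂ = 367.1 → ξ₂ = 67.23 mol/s, ξ₁ = 232.6 mol/s.
Outlet amounts (n = n₀ + Σ ν·ξ):
  F: 627.5 − 1(232.6) − 2(67.23) = 260.4
  C: 2693 − 1(232.6) − 1(67.23) = 2393
  D: 0 + 1(232.6) = 232.6
  B: 0 + 2(67.23) = 134.5

134 mol/s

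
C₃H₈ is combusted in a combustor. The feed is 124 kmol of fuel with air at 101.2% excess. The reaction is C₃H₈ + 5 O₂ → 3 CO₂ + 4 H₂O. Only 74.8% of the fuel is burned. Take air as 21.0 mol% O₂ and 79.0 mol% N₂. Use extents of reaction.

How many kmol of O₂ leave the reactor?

784 kmol

Stoichiometric O₂ = 5 × 124 = 620 kmol; O₂ fed = 620 × 2.012 = 1247 kmol.
N₂ fed = 1247 × 79/21 = 4693 kmol.
Fuel reacted = 0.748 × 124 → ξ = 92.75 kmol.
Outlet (n = n₀ + ν ξ):
  C₃H₈: 124 − 1(92.75) = 31.25
  O₂: 1247 − 5(92.75) = 783.7
  N₂: 4693 (inert)
  CO₂: 0 + 3(92.75) = 278.3
  H₂O: 0 + 4(92.75) = 371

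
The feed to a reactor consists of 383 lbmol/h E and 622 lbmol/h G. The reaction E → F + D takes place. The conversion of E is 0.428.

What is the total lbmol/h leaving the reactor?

E reacted = 0.428 × 383 = 163.9 lbmol/h; ν_E = −1, so ξ = 163.9/1 = 163.9 lbmol/h.
Outlet amounts (n = n₀ + ν ξ):
  E: 383 − 1(163.9) = 219.1
  F: 0 + 1(163.9) = 163.9
  D: 0 + 1(163.9) = 163.9
  G: 622 (inert)
Total out = 219.1 + 163.9 + 163.9 + 622 = 1169 lbmol/h.

1170 lbmol/h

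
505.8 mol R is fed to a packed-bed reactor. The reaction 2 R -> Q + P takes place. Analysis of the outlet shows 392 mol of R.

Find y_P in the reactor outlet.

0.112

For R: n = n₀ − 2ξ → 392 = 505.8 − 2ξ, giving ξ = 56.9 mol.
Outlet amounts (n = n₀ + ν ξ):
  R: 505.8 − 2(56.9) = 392
  Q: 0 + 1(56.9) = 56.9
  P: 0 + 1(56.9) = 56.9
Total out = 505.8 mol; y_P = 56.9 / 505.8 = 0.1125.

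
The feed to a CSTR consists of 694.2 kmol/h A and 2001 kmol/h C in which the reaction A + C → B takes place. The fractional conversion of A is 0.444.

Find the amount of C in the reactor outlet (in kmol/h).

A reacted = 0.444 × 694.2 = 308.2 kmol/h; ν_A = −1, so ξ = 308.2/1 = 308.2 kmol/h.
Outlet amounts (n = n₀ + ν ξ):
  A: 694.2 − 1(308.2) = 386
  C: 2001 − 1(308.2) = 1693
  B: 0 + 1(308.2) = 308.2

1690 kmol/h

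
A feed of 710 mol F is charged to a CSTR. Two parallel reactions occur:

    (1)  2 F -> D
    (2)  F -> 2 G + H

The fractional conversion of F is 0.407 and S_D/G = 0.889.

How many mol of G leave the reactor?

Conversion of F: F consumed = 0.407 × 710 = 289 mol = 2ξ₁ + 1ξ₂.
Selectivity: 1ξ₁ / (2ξ₂) = 0.889 → ξ₁ = 1.778 ξ₂.
Substitute: (2·1.778 + 1) ξ₂ = 289 → ξ₂ = 63.43 mol, ξ₁ = 112.8 mol.
Outlet amounts (n = n₀ + Σ ν·ξ):
  F: 710 − 2(112.8) − 1(63.43) = 421
  D: 0 + 1(112.8) = 112.8
  G: 0 + 2(63.43) = 126.9
  H: 0 + 1(63.43) = 63.43

127 mol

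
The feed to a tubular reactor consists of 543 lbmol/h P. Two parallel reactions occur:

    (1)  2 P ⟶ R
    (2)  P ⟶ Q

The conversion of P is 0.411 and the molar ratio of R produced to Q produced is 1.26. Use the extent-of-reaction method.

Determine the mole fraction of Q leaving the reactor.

0.137

Conversion of P: P consumed = 0.411 × 543 = 223.2 lbmol/h = 2ξ₁ + 1ξ₂.
Selectivity: 1ξ₁ / (1ξ₂) = 1.26 → ξ₁ = 1.26 ξ₂.
Substitute: (2·1.26 + 1) ξ₂ = 223.2 → ξ₂ = 63.4 lbmol/h, ξ₁ = 79.89 lbmol/h.
Outlet amounts (n = n₀ + Σ ν·ξ):
  P: 543 − 2(79.89) − 1(63.4) = 319.8
  R: 0 + 1(79.89) = 79.89
  Q: 0 + 1(63.4) = 63.4
Total out = 463.1 lbmol/h; y_Q = 63.4 / 463.1 = 0.1369.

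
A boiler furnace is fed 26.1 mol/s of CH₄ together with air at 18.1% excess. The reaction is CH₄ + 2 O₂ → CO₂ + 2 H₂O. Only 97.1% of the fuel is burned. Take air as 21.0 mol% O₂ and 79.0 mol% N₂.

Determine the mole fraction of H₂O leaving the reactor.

0.159

Stoichiometric O₂ = 2 × 26.1 = 52.2 mol/s; O₂ fed = 52.2 × 1.181 = 61.65 mol/s.
N₂ fed = 61.65 × 79/21 = 231.9 mol/s.
Fuel reacted = 0.971 × 26.1 → ξ = 25.34 mol/s.
Outlet (n = n₀ + ν ξ):
  CH₄: 26.1 − 1(25.34) = 0.7569
  O₂: 61.65 − 2(25.34) = 10.96
  N₂: 231.9 (inert)
  CO₂: 0 + 1(25.34) = 25.34
  H₂O: 0 + 2(25.34) = 50.69
Total out = 319.7 mol/s; y_H₂O = 50.69 / 319.7 = 0.1586.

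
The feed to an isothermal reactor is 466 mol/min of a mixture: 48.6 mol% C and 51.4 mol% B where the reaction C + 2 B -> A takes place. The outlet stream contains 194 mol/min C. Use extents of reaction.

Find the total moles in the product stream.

For C: n = n₀ − 1ξ → 194 = 226.5 − 1ξ, giving ξ = 32.48 mol/min.
Outlet amounts (n = n₀ + ν ξ):
  C: 226.5 − 1(32.48) = 194
  B: 239.5 − 2(32.48) = 174.6
  A: 0 + 1(32.48) = 32.48
Total out = 194 + 174.6 + 32.48 = 401 mol/min.

401 mol/min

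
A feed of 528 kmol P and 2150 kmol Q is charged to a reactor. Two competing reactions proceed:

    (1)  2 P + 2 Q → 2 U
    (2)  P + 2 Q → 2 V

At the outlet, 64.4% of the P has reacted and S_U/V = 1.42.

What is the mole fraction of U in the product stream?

0.108

Conversion of P: P consumed = 0.644 × 528 = 340 kmol = 2ξ₁ + 1ξ₂.
Selectivity: 2ξ₁ / (2ξ₂) = 1.42 → ξ₁ = 1.42 ξ₂.
Substitute: (2·1.42 + 1) ξ₂ = 340 → ξ₂ = 88.55 kmol, ξ₁ = 125.7 kmol.
Outlet amounts (n = n₀ + Σ ν·ξ):
  P: 528 − 2(125.7) − 1(88.55) = 188
  Q: 2150 − 2(125.7) − 2(88.55) = 1721
  U: 0 + 2(125.7) = 251.5
  V: 0 + 2(88.55) = 177.1
Total out = 2338 kmol; y_U = 251.5 / 2338 = 0.1076.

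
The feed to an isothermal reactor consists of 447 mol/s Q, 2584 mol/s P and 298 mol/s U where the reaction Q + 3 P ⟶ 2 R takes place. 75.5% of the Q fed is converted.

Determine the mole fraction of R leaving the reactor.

Q reacted = 0.755 × 447 = 337.5 mol/s; ν_Q = −1, so ξ = 337.5/1 = 337.5 mol/s.
Outlet amounts (n = n₀ + ν ξ):
  Q: 447 − 1(337.5) = 109.5
  P: 2584 − 3(337.5) = 1572
  R: 0 + 2(337.5) = 675
  U: 298 (inert)
Total out = 2654 mol/s; y_R = 675 / 2654 = 0.2543.

0.254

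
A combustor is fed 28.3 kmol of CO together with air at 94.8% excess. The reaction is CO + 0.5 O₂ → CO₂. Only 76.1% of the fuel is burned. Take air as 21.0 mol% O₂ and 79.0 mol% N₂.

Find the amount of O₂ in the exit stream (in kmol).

Stoichiometric O₂ = 0.5 × 28.3 = 14.15 kmol; O₂ fed = 14.15 × 1.948 = 27.56 kmol.
N₂ fed = 27.56 × 79/21 = 103.7 kmol.
Fuel reacted = 0.761 × 28.3 → ξ = 21.54 kmol.
Outlet (n = n₀ + ν ξ):
  CO: 28.3 − 1(21.54) = 6.764
  O₂: 27.56 − 0.5(21.54) = 16.8
  N₂: 103.7 (inert)
  CO₂: 0 + 1(21.54) = 21.54

16.8 kmol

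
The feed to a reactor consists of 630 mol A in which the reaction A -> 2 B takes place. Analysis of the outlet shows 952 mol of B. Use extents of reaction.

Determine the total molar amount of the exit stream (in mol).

1110 mol

For B: n = n₀ + 2ξ → 952 = 0 + 2ξ, giving ξ = 476 mol.
Outlet amounts (n = n₀ + ν ξ):
  A: 630 − 1(476) = 154
  B: 0 + 2(476) = 952
Total out = 154 + 952 = 1106 mol.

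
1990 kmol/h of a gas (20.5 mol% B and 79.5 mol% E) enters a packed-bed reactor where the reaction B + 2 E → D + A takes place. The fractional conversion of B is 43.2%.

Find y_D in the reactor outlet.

B reacted = 0.432 × 407.9 = 176.2 kmol/h; ν_B = −1, so ξ = 176.2/1 = 176.2 kmol/h.
Outlet amounts (n = n₀ + ν ξ):
  B: 407.9 − 1(176.2) = 231.7
  E: 1582 − 2(176.2) = 1230
  D: 0 + 1(176.2) = 176.2
  A: 0 + 1(176.2) = 176.2
Total out = 1814 kmol/h; y_D = 176.2 / 1814 = 0.09716.

0.0972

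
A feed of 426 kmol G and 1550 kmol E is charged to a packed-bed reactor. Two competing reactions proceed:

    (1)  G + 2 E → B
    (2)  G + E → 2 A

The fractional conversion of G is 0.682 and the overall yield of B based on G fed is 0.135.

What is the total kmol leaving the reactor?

Yield of B: 1ξ₁ / 426 = 0.135 → ξ₁ = 57.51 kmol.
Conversion of G: 1ξ₁ + 1ξ₂ = 0.682 × 426 = 290.5 → ξ₂ = 233 kmol.
Outlet amounts (n = n₀ + Σ ν·ξ):
  G: 426 − 1(57.51) − 1(233) = 135.5
  E: 1550 − 2(57.51) − 1(233) = 1202
  B: 0 + 1(57.51) = 57.51
  A: 0 + 2(233) = 466
Total out = 135.5 + 1202 + 57.51 + 466 = 1861 kmol.

1860 kmol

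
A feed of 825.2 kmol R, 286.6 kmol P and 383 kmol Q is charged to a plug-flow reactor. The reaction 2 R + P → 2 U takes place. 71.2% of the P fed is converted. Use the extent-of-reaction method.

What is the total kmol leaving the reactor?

1290 kmol

P reacted = 0.712 × 286.6 = 204.1 kmol; ν_P = −1, so ξ = 204.1/1 = 204.1 kmol.
Outlet amounts (n = n₀ + ν ξ):
  R: 825.2 − 2(204.1) = 417.1
  P: 286.6 − 1(204.1) = 82.54
  U: 0 + 2(204.1) = 408.1
  Q: 383 (inert)
Total out = 417.1 + 82.54 + 408.1 + 383 = 1291 kmol.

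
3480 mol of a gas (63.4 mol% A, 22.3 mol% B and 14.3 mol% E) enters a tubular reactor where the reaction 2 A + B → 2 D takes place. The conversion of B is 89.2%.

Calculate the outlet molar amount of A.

B reacted = 0.892 × 776 = 692.2 mol; ν_B = −1, so ξ = 692.2/1 = 692.2 mol.
Outlet amounts (n = n₀ + ν ξ):
  A: 2206 − 2(692.2) = 821.9
  B: 776 − 1(692.2) = 83.81
  D: 0 + 2(692.2) = 1384
  E: 497.6 (inert)

822 mol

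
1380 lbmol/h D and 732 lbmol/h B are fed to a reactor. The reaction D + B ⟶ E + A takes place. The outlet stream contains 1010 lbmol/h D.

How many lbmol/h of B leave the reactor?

362 lbmol/h

For D: n = n₀ − 1ξ → 1010 = 1380 − 1ξ, giving ξ = 370 lbmol/h.
Outlet amounts (n = n₀ + ν ξ):
  D: 1380 − 1(370) = 1010
  B: 732 − 1(370) = 362
  E: 0 + 1(370) = 370
  A: 0 + 1(370) = 370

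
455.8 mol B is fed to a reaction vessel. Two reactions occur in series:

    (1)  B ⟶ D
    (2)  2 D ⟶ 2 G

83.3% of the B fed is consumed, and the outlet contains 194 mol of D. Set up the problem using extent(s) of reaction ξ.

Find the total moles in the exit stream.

456 mol

Conversion of B: B consumed = 1ξ₁ = 0.833 × 455.8 → ξ₁ = 379.7 mol.
D balance: n_D = 0 + 1ξ₁ − 2ξ₂ = 194 → ξ₂ = (1·379.7 − 194)/2 = 92.84 mol.
Outlet amounts (n = n₀ + Σ ν·ξ):
  B: 455.8 − 1(379.7) = 76.12
  D: 0 + 1(379.7) − 2(92.84) = 194
  G: 0 + 2(92.84) = 185.7
Total out = 76.12 + 194 + 185.7 = 455.8 mol.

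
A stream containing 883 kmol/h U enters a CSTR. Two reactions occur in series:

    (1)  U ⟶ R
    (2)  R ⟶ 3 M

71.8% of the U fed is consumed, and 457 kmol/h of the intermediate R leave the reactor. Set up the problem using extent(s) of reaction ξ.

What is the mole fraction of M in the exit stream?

Conversion of U: U consumed = 1ξ₁ = 0.718 × 883 → ξ₁ = 634 kmol/h.
R balance: n_R = 0 + 1ξ₁ − 1ξ₂ = 457 → ξ₂ = (1·634 − 457)/1 = 177 kmol/h.
Outlet amounts (n = n₀ + Σ ν·ξ):
  U: 883 − 1(634) = 249
  R: 0 + 1(634) − 1(177) = 457
  M: 0 + 3(177) = 531
Total out = 1237 kmol/h; y_M = 531 / 1237 = 0.4293.

0.429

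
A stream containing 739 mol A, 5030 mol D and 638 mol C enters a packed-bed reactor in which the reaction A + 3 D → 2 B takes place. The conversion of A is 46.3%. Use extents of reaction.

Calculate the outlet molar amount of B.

A reacted = 0.463 × 739 = 342.2 mol; ν_A = −1, so ξ = 342.2/1 = 342.2 mol.
Outlet amounts (n = n₀ + ν ξ):
  A: 739 − 1(342.2) = 396.8
  D: 5030 − 3(342.2) = 4004
  B: 0 + 2(342.2) = 684.3
  C: 638 (inert)

684 mol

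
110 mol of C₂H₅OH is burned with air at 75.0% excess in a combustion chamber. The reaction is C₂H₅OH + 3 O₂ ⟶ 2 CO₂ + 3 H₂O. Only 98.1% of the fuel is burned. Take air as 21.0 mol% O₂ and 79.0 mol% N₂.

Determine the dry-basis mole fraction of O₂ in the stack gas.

0.096

Stoichiometric O₂ = 3 × 110 = 330 mol; O₂ fed = 330 × 1.750 = 577.5 mol.
N₂ fed = 577.5 × 79/21 = 2172 mol.
Fuel reacted = 0.981 × 110 → ξ = 107.9 mol.
Outlet (n = n₀ + ν ξ):
  C₂H₅OH: 110 − 1(107.9) = 2.09
  O₂: 577.5 − 3(107.9) = 253.8
  N₂: 2172 (inert)
  CO₂: 0 + 2(107.9) = 215.8
  H₂O: 0 + 3(107.9) = 323.7
Dry total = 2644 mol; y_O₂ (dry) = 253.8 / 2644 = 0.09597.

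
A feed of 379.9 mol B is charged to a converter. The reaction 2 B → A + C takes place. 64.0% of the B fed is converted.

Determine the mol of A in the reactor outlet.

B reacted = 0.64 × 379.9 = 243.1 mol; ν_B = −2, so ξ = 243.1/2 = 121.6 mol.
Outlet amounts (n = n₀ + ν ξ):
  B: 379.9 − 2(121.6) = 136.8
  A: 0 + 1(121.6) = 121.6
  C: 0 + 1(121.6) = 121.6

122 mol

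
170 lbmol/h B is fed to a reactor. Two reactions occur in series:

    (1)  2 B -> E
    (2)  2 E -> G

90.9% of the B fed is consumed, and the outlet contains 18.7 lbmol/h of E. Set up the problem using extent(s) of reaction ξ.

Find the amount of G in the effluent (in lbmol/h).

29.3 lbmol/h

Conversion of B: B consumed = 2ξ₁ = 0.909 × 170 → ξ₁ = 77.27 lbmol/h.
E balance: n_E = 0 + 1ξ₁ − 2ξ₂ = 18.7 → ξ₂ = (1·77.27 − 18.7)/2 = 29.28 lbmol/h.
Outlet amounts (n = n₀ + Σ ν·ξ):
  B: 170 − 2(77.27) = 15.47
  E: 0 + 1(77.27) − 2(29.28) = 18.7
  G: 0 + 1(29.28) = 29.28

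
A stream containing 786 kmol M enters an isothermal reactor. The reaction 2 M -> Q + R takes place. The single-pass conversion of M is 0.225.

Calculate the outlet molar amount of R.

88.4 kmol

M reacted = 0.225 × 786 = 176.8 kmol; ν_M = −2, so ξ = 176.8/2 = 88.42 kmol.
Outlet amounts (n = n₀ + ν ξ):
  M: 786 − 2(88.42) = 609.1
  Q: 0 + 1(88.42) = 88.42
  R: 0 + 1(88.42) = 88.42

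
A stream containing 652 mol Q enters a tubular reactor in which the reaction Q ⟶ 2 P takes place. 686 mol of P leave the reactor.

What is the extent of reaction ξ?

For P: n = n₀ + 2ξ → 686 = 0 + 2ξ, giving ξ = 343 mol.
Outlet amounts (n = n₀ + ν ξ):
  Q: 652 − 1(343) = 309
  P: 0 + 2(343) = 686

ξ = 343 mol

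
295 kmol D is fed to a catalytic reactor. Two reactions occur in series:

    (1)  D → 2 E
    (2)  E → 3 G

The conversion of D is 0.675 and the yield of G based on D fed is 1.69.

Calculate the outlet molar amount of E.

Conversion of D: D consumed = 1ξ₁ = 0.675 × 295 → ξ₁ = 199.1 kmol.
Yield of G: 3ξ₂ / 295 = 1.69 → ξ₂ = 166.2 kmol.
Outlet amounts (n = n₀ + Σ ν·ξ):
  D: 295 − 1(199.1) = 95.88
  E: 0 + 2(199.1) − 1(166.2) = 232.1
  G: 0 + 3(166.2) = 498.6

232 kmol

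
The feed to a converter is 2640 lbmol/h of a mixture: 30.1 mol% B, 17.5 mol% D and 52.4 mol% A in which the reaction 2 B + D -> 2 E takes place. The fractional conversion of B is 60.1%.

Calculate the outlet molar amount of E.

478 lbmol/h

B reacted = 0.601 × 794.6 = 477.6 lbmol/h; ν_B = −2, so ξ = 477.6/2 = 238.8 lbmol/h.
Outlet amounts (n = n₀ + ν ξ):
  B: 794.6 − 2(238.8) = 317.1
  D: 462 − 1(238.8) = 223.2
  E: 0 + 2(238.8) = 477.6
  A: 1383 (inert)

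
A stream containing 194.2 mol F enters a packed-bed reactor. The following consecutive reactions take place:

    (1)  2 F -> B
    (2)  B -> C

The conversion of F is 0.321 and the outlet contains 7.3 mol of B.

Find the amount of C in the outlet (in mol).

Conversion of F: F consumed = 2ξ₁ = 0.321 × 194.2 → ξ₁ = 31.17 mol.
B balance: n_B = 0 + 1ξ₁ − 1ξ₂ = 7.3 → ξ₂ = (1·31.17 − 7.3)/1 = 23.87 mol.
Outlet amounts (n = n₀ + Σ ν·ξ):
  F: 194.2 − 2(31.17) = 131.9
  B: 0 + 1(31.17) − 1(23.87) = 7.3
  C: 0 + 1(23.87) = 23.87

23.9 mol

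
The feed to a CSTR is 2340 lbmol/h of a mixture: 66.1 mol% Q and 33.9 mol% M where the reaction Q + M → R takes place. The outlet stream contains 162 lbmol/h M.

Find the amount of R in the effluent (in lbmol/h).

For M: n = n₀ − 1ξ → 162 = 793.3 − 1ξ, giving ξ = 631.3 lbmol/h.
Outlet amounts (n = n₀ + ν ξ):
  Q: 1547 − 1(631.3) = 915.5
  M: 793.3 − 1(631.3) = 162
  R: 0 + 1(631.3) = 631.3

631 lbmol/h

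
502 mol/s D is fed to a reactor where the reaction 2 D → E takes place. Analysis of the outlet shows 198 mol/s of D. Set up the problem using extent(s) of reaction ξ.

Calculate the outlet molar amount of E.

152 mol/s

For D: n = n₀ − 2ξ → 198 = 502 − 2ξ, giving ξ = 152 mol/s.
Outlet amounts (n = n₀ + ν ξ):
  D: 502 − 2(152) = 198
  E: 0 + 1(152) = 152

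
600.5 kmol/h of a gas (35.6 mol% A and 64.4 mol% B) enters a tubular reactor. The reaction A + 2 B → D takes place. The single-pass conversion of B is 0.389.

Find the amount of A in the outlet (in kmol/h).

B reacted = 0.389 × 386.7 = 150.4 kmol/h; ν_B = −2, so ξ = 150.4/2 = 75.22 kmol/h.
Outlet amounts (n = n₀ + ν ξ):
  A: 213.8 − 1(75.22) = 138.6
  B: 386.7 − 2(75.22) = 236.3
  D: 0 + 1(75.22) = 75.22

139 kmol/h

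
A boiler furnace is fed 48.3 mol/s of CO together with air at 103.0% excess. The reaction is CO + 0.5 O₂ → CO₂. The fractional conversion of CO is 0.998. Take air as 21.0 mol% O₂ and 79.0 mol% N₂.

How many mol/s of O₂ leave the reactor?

24.9 mol/s

Stoichiometric O₂ = 0.5 × 48.3 = 24.15 mol/s; O₂ fed = 24.15 × 2.030 = 49.02 mol/s.
N₂ fed = 49.02 × 79/21 = 184.4 mol/s.
Fuel reacted = 0.998 × 48.3 → ξ = 48.2 mol/s.
Outlet (n = n₀ + ν ξ):
  CO: 48.3 − 1(48.2) = 0.0966
  O₂: 49.02 − 0.5(48.2) = 24.92
  N₂: 184.4 (inert)
  CO₂: 0 + 1(48.2) = 48.2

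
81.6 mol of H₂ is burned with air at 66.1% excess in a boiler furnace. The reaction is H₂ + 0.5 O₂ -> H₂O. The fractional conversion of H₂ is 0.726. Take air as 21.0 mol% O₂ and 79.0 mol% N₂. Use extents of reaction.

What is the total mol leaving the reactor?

Stoichiometric O₂ = 0.5 × 81.6 = 40.8 mol; O₂ fed = 40.8 × 1.661 = 67.77 mol.
N₂ fed = 67.77 × 79/21 = 254.9 mol.
Fuel reacted = 0.726 × 81.6 → ξ = 59.24 mol.
Outlet (n = n₀ + ν ξ):
  H₂: 81.6 − 1(59.24) = 22.36
  O₂: 67.77 − 0.5(59.24) = 38.15
  N₂: 254.9 (inert)
  H₂O: 0 + 1(59.24) = 59.24
Total out = 22.36 + 38.15 + 254.9 + 59.24 = 374.7 mol.

375 mol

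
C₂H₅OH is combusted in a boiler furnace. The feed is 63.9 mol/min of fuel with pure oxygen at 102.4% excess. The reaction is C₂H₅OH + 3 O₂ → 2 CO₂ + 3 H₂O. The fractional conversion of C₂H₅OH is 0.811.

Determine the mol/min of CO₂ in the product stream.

104 mol/min

Stoichiometric O₂ = 3 × 63.9 = 191.7 mol/min; O₂ fed = 191.7 × 2.024 = 388 mol/min.
Fuel reacted = 0.811 × 63.9 → ξ = 51.82 mol/min.
Outlet (n = n₀ + ν ξ):
  C₂H₅OH: 63.9 − 1(51.82) = 12.08
  O₂: 388 − 3(51.82) = 232.5
  CO₂: 0 + 2(51.82) = 103.6
  H₂O: 0 + 3(51.82) = 155.5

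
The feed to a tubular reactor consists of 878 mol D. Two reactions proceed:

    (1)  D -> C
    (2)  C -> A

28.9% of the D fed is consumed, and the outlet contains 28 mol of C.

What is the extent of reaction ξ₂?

Conversion of D: D consumed = 1ξ₁ = 0.289 × 878 → ξ₁ = 253.7 mol.
C balance: n_C = 0 + 1ξ₁ − 1ξ₂ = 28 → ξ₂ = (1·253.7 − 28)/1 = 225.7 mol.
Outlet amounts (n = n₀ + Σ ν·ξ):
  D: 878 − 1(253.7) = 624.3
  C: 0 + 1(253.7) − 1(225.7) = 28
  A: 0 + 1(225.7) = 225.7

ξ₂ = 226 mol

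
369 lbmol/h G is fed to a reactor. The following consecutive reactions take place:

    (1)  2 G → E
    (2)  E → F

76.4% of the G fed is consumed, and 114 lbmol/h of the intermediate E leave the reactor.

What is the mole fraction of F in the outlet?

0.118

Conversion of G: G consumed = 2ξ₁ = 0.764 × 369 → ξ₁ = 141 lbmol/h.
E balance: n_E = 0 + 1ξ₁ − 1ξ₂ = 114 → ξ₂ = (1·141 − 114)/1 = 26.96 lbmol/h.
Outlet amounts (n = n₀ + Σ ν·ξ):
  G: 369 − 2(141) = 87.08
  E: 0 + 1(141) − 1(26.96) = 114
  F: 0 + 1(26.96) = 26.96
Total out = 228 lbmol/h; y_F = 26.96 / 228 = 0.1182.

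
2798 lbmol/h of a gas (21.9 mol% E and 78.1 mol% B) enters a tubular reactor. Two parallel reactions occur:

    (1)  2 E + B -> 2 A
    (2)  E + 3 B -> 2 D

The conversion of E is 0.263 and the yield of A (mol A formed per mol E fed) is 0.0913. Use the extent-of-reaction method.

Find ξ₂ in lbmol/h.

Yield of A: 2ξ₁ / 612.8 = 0.0913 → ξ₁ = 27.97 lbmol/h.
Conversion of E: 2ξ₁ + 1ξ₂ = 0.263 × 612.8 = 161.2 → ξ₂ = 105.2 lbmol/h.
Outlet amounts (n = n₀ + Σ ν·ξ):
  E: 612.8 − 2(27.97) − 1(105.2) = 451.6
  B: 2185 − 1(27.97) − 3(105.2) = 1842
  A: 0 + 2(27.97) = 55.95
  D: 0 + 2(105.2) = 210.4

ξ₂ = 105 lbmol/h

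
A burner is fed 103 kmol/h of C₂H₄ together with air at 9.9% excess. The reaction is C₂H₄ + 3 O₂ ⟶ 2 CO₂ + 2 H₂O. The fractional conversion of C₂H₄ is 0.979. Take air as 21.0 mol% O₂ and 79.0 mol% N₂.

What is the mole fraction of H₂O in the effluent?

0.117

Stoichiometric O₂ = 3 × 103 = 309 kmol/h; O₂ fed = 309 × 1.099 = 339.6 kmol/h.
N₂ fed = 339.6 × 79/21 = 1278 kmol/h.
Fuel reacted = 0.979 × 103 → ξ = 100.8 kmol/h.
Outlet (n = n₀ + ν ξ):
  C₂H₄: 103 − 1(100.8) = 2.163
  O₂: 339.6 − 3(100.8) = 37.08
  N₂: 1278 (inert)
  CO₂: 0 + 2(100.8) = 201.7
  H₂O: 0 + 2(100.8) = 201.7
Total out = 1720 kmol/h; y_H₂O = 201.7 / 1720 = 0.1172.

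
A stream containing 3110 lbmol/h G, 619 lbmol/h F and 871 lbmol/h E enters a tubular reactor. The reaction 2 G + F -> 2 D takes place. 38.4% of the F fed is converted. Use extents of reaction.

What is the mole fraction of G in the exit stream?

F reacted = 0.384 × 619 = 237.7 lbmol/h; ν_F = −1, so ξ = 237.7/1 = 237.7 lbmol/h.
Outlet amounts (n = n₀ + ν ξ):
  G: 3110 − 2(237.7) = 2635
  F: 619 − 1(237.7) = 381.3
  D: 0 + 2(237.7) = 475.4
  E: 871 (inert)
Total out = 4362 lbmol/h; y_G = 2635 / 4362 = 0.6039.

0.604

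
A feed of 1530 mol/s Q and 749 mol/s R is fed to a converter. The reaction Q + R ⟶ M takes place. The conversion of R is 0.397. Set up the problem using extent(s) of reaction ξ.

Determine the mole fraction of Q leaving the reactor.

R reacted = 0.397 × 749 = 297.4 mol/s; ν_R = −1, so ξ = 297.4/1 = 297.4 mol/s.
Outlet amounts (n = n₀ + ν ξ):
  Q: 1530 − 1(297.4) = 1233
  R: 749 − 1(297.4) = 451.6
  M: 0 + 1(297.4) = 297.4
Total out = 1982 mol/s; y_Q = 1233 / 1982 = 0.622.

0.622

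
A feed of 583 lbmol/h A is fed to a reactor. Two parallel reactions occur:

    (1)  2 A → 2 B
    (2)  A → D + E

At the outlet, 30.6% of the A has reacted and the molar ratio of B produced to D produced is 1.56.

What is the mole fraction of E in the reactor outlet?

0.107

Conversion of A: A consumed = 0.306 × 583 = 178.4 lbmol/h = 2ξ₁ + 1ξ₂.
Selectivity: 2ξ₁ / (1ξ₂) = 1.56 → ξ₁ = 0.78 ξ₂.
Substitute: (2·0.78 + 1) ξ₂ = 178.4 → ξ₂ = 69.69 lbmol/h, ξ₁ = 54.36 lbmol/h.
Outlet amounts (n = n₀ + Σ ν·ξ):
  A: 583 − 2(54.36) − 1(69.69) = 404.6
  B: 0 + 2(54.36) = 108.7
  D: 0 + 1(69.69) = 69.69
  E: 0 + 1(69.69) = 69.69
Total out = 652.7 lbmol/h; y_E = 69.69 / 652.7 = 0.1068.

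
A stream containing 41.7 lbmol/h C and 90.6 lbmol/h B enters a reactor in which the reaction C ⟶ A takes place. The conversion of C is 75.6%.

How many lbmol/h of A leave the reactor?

31.5 lbmol/h

C reacted = 0.756 × 41.7 = 31.53 lbmol/h; ν_C = −1, so ξ = 31.53/1 = 31.53 lbmol/h.
Outlet amounts (n = n₀ + ν ξ):
  C: 41.7 − 1(31.53) = 10.17
  A: 0 + 1(31.53) = 31.53
  B: 90.6 (inert)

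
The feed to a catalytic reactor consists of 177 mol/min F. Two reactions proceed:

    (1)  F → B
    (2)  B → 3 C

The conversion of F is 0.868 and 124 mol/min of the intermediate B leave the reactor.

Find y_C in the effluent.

0.376

Conversion of F: F consumed = 1ξ₁ = 0.868 × 177 → ξ₁ = 153.6 mol/min.
B balance: n_B = 0 + 1ξ₁ − 1ξ₂ = 124 → ξ₂ = (1·153.6 − 124)/1 = 29.64 mol/min.
Outlet amounts (n = n₀ + Σ ν·ξ):
  F: 177 − 1(153.6) = 23.36
  B: 0 + 1(153.6) − 1(29.64) = 124
  C: 0 + 3(29.64) = 88.91
Total out = 236.3 mol/min; y_C = 88.91 / 236.3 = 0.3763.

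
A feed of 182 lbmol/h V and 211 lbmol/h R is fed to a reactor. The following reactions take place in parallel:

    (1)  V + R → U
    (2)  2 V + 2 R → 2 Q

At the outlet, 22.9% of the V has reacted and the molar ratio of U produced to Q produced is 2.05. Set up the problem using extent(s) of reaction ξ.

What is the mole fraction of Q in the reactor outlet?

0.0389

Conversion of V: V consumed = 0.229 × 182 = 41.68 lbmol/h = 1ξ₁ + 2ξ₂.
Selectivity: 1ξ₁ / (2ξ₂) = 2.05 → ξ₁ = 4.1 ξ₂.
Substitute: (1·4.1 + 2) ξ₂ = 41.68 → ξ₂ = 6.832 lbmol/h, ξ₁ = 28.01 lbmol/h.
Outlet amounts (n = n₀ + Σ ν·ξ):
  V: 182 − 1(28.01) − 2(6.832) = 140.3
  R: 211 − 1(28.01) − 2(6.832) = 169.3
  U: 0 + 1(28.01) = 28.01
  Q: 0 + 2(6.832) = 13.66
Total out = 351.3 lbmol/h; y_Q = 13.66 / 351.3 = 0.0389.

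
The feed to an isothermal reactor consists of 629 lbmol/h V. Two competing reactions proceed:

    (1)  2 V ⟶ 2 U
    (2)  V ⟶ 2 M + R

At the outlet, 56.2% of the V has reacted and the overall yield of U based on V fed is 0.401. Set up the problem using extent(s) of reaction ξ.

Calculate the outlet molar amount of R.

Yield of U: 2ξ₁ / 629 = 0.401 → ξ₁ = 126.1 lbmol/h.
Conversion of V: 2ξ₁ + 1ξ₂ = 0.562 × 629 = 353.5 → ξ₂ = 101.3 lbmol/h.
Outlet amounts (n = n₀ + Σ ν·ξ):
  V: 629 − 2(126.1) − 1(101.3) = 275.5
  U: 0 + 2(126.1) = 252.2
  M: 0 + 2(101.3) = 202.5
  R: 0 + 1(101.3) = 101.3

101 lbmol/h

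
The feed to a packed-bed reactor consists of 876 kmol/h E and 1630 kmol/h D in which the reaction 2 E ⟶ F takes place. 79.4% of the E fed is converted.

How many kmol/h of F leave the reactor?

348 kmol/h

E reacted = 0.794 × 876 = 695.5 kmol/h; ν_E = −2, so ξ = 695.5/2 = 347.8 kmol/h.
Outlet amounts (n = n₀ + ν ξ):
  E: 876 − 2(347.8) = 180.5
  F: 0 + 1(347.8) = 347.8
  D: 1630 (inert)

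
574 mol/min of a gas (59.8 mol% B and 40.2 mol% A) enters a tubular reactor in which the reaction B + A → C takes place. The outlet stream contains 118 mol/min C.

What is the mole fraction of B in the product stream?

0.494

For C: n = n₀ + 1ξ → 118 = 0 + 1ξ, giving ξ = 118 mol/min.
Outlet amounts (n = n₀ + ν ξ):
  B: 343.3 − 1(118) = 225.3
  A: 230.7 − 1(118) = 112.7
  C: 0 + 1(118) = 118
Total out = 456 mol/min; y_B = 225.3 / 456 = 0.494.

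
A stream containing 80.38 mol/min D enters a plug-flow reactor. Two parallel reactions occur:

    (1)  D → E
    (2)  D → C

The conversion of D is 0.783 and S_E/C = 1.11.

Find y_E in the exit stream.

0.412

Conversion of D: D consumed = 0.783 × 80.38 = 62.94 mol/min = 1ξ₁ + 1ξ₂.
Selectivity: 1ξ₁ / (1ξ₂) = 1.11 → ξ₁ = 1.11 ξ₂.
Substitute: (1·1.11 + 1) ξ₂ = 62.94 → ξ₂ = 29.83 mol/min, ξ₁ = 33.11 mol/min.
Outlet amounts (n = n₀ + Σ ν·ξ):
  D: 80.38 − 1(33.11) − 1(29.83) = 17.44
  E: 0 + 1(33.11) = 33.11
  C: 0 + 1(29.83) = 29.83
Total out = 80.38 mol/min; y_E = 33.11 / 80.38 = 0.4119.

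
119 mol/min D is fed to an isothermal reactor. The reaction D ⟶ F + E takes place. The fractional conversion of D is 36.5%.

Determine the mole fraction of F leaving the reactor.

0.267

D reacted = 0.365 × 119 = 43.44 mol/min; ν_D = −1, so ξ = 43.44/1 = 43.44 mol/min.
Outlet amounts (n = n₀ + ν ξ):
  D: 119 − 1(43.44) = 75.56
  F: 0 + 1(43.44) = 43.44
  E: 0 + 1(43.44) = 43.44
Total out = 162.4 mol/min; y_F = 43.44 / 162.4 = 0.2674.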